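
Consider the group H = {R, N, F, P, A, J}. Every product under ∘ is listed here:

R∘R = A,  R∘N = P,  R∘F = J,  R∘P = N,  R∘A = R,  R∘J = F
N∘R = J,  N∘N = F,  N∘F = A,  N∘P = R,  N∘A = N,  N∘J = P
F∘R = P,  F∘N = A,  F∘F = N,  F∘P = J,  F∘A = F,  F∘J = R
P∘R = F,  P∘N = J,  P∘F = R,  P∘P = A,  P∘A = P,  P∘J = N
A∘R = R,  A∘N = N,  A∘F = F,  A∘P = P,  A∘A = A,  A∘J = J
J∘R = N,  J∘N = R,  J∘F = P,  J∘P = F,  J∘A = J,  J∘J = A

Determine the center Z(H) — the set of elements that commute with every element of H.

An element z is central iff its row equals its column in the table.
For P: P ∘ N = J ≠ R = N ∘ P, so P ∉ Z.
Checking each element this way leaves Z(H) = {A}.

{A}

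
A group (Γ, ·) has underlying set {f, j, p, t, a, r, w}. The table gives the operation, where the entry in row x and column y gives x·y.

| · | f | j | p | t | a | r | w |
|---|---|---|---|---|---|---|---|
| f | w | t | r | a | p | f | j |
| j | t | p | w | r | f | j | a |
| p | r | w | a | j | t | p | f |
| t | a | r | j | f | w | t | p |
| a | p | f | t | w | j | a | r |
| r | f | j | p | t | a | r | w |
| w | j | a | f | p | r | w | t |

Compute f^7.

r

f^1 = f
f^2 = f·f = w
f^3 = w·f = j
f^4 = j·f = t
f^5 = t·f = a
f^6 = a·f = p
f^7 = p·f = r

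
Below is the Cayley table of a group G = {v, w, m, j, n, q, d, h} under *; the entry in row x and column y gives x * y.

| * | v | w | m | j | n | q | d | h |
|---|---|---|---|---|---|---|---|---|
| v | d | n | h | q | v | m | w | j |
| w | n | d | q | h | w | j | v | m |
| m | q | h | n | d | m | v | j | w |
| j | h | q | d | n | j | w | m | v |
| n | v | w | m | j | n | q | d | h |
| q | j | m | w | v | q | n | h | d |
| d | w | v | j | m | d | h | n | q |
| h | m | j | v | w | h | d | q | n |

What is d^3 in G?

d^1 = d
d^2 = d * d = n
d^3 = n * d = d

d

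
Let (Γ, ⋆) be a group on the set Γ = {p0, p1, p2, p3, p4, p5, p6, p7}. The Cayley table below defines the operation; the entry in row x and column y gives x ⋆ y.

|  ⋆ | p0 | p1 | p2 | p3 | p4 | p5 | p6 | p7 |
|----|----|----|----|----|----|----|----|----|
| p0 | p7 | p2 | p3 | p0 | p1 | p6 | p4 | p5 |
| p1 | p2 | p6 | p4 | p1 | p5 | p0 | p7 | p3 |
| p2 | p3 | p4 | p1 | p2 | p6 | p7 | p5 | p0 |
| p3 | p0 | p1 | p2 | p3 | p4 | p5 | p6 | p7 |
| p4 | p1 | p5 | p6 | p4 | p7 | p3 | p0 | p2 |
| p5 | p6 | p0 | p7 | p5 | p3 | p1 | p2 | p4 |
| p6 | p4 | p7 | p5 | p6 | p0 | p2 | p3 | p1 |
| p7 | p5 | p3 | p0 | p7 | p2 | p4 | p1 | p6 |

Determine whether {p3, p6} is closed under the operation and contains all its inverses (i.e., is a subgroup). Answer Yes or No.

{p3, p6} contains the identity p3.
Checking products: every product of two elements of {p3, p6} (read from the table) lies in {p3, p6}, so the set is closed.
In a finite group, a nonempty closed subset is a subgroup. So {p3, p6} ≤ Γ.

Yes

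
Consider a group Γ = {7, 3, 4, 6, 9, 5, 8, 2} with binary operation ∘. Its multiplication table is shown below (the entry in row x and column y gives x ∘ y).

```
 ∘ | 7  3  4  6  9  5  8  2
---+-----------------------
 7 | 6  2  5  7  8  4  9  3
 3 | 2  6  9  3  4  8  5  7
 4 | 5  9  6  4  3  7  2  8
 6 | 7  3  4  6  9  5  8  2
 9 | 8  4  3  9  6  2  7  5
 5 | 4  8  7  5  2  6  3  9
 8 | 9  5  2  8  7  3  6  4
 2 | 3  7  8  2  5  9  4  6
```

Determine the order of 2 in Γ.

2

The identity element is 6 (its row matches the header).
2^1 = 2
2^2 = 2 ∘ 2 = 6
The first power of 2 equal to the identity is 2^2, so ord(2) = 2.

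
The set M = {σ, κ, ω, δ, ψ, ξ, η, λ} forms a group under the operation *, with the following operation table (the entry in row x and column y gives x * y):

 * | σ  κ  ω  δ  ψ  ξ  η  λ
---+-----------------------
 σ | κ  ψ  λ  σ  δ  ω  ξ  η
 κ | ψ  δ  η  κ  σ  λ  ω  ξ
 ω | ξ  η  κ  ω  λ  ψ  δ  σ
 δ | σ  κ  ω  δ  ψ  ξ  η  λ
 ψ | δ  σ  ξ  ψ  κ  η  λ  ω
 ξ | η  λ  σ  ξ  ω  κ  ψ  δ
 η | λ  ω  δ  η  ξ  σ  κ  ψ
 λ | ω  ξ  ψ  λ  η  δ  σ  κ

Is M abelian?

No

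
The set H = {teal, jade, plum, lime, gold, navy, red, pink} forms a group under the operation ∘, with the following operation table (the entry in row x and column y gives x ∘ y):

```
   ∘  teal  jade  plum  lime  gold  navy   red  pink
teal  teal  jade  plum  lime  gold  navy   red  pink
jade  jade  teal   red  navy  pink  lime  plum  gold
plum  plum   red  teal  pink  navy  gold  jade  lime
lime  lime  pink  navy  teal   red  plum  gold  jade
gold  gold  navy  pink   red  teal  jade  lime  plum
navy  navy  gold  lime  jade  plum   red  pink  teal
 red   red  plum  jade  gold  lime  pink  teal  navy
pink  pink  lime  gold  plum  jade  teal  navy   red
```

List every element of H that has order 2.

Identity is teal. Compute the order of each non-identity element by repeated multiplication:
  jade: jade → teal  (order 2)
  plum: plum → teal  (order 2)
  lime: lime → teal  (order 2)
  gold: gold → teal  (order 2)
  navy: navy → red → pink → teal  (order 4)
  red: red → teal  (order 2)
  pink: pink → red → navy → teal  (order 4)
Elements of order 2: {gold, jade, lime, plum, red}.
(Structurally, H here is isomorphic to the dihedral group D_4.)

{gold, jade, lime, plum, red}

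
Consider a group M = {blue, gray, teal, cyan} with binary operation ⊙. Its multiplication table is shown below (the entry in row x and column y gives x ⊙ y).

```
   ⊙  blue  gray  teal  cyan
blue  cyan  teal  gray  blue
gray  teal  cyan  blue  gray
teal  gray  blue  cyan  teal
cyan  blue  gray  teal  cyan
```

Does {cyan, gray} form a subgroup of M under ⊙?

Yes

{cyan, gray} contains the identity cyan.
Checking products: every product of two elements of {cyan, gray} (read from the table) lies in {cyan, gray}, so the set is closed.
In a finite group, a nonempty closed subset is a subgroup. So {cyan, gray} ≤ M.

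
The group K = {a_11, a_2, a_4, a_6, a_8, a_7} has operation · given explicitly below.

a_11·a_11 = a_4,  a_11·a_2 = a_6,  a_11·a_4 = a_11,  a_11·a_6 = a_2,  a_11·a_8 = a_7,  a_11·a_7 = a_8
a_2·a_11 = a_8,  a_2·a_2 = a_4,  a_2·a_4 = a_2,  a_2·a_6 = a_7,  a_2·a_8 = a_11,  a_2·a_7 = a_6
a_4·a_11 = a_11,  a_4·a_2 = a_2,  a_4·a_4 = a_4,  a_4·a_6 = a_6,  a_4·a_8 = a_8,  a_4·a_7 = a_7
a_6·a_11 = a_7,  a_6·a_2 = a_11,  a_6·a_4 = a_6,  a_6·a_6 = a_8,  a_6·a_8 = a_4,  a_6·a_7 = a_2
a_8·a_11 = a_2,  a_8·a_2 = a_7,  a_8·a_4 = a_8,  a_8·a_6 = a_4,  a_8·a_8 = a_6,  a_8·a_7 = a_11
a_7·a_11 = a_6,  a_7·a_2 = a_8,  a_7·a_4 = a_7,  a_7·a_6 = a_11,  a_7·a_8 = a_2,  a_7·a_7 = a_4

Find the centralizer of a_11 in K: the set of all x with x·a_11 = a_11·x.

Compare row a_11 with column a_11 entry by entry.
a_8·a_11 = a_2 but a_11·a_8 = a_7, so a_8 does not.
Collecting the elements that commute with a_11: C(a_11) = {a_11, a_4}.

{a_11, a_4}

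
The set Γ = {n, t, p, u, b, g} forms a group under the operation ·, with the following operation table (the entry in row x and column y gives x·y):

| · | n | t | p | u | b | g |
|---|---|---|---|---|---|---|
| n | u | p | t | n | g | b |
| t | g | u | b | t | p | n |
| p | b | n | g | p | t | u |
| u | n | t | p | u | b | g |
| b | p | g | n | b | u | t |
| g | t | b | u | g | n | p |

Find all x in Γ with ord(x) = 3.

Identity is u. Compute the order of each non-identity element by repeated multiplication:
  n: n → u  (order 2)
  t: t → u  (order 2)
  p: p → g → u  (order 3)
  b: b → u  (order 2)
  g: g → p → u  (order 3)
Elements of order 3: {g, p}.

{g, p}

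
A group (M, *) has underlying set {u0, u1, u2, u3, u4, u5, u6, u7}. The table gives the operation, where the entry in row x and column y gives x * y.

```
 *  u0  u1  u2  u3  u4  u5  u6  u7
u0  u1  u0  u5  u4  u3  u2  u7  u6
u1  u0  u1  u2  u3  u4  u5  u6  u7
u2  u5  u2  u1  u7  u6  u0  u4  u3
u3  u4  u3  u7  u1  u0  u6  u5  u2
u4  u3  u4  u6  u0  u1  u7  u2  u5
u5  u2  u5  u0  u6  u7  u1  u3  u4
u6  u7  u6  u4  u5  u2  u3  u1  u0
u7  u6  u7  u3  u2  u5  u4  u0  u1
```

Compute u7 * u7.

Read row u7, column u7: u7 * u7 = u1.
(Structurally, M here is isomorphic to the elementary abelian group (Z_2)^3.)

u1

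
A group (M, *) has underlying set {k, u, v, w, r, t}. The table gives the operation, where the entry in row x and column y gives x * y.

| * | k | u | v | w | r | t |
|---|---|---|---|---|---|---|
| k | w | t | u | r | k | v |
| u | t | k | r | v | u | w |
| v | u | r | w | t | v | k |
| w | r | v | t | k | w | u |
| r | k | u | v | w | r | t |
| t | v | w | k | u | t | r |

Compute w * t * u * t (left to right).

v

w * t = u
u * u = k
k * t = v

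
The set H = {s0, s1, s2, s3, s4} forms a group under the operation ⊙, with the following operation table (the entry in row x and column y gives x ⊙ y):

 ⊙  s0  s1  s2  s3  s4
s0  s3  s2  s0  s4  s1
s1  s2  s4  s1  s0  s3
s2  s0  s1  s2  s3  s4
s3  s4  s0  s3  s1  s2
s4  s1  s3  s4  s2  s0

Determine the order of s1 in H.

5

The identity element is s2 (its row matches the header).
s1^1 = s1
s1^2 = s1 ⊙ s1 = s4
s1^3 = s4 ⊙ s1 = s3
s1^4 = s3 ⊙ s1 = s0
s1^5 = s0 ⊙ s1 = s2
The first power of s1 equal to the identity is s1^5, so ord(s1) = 5.
(Structurally, H here is isomorphic to the cyclic group Z_5.)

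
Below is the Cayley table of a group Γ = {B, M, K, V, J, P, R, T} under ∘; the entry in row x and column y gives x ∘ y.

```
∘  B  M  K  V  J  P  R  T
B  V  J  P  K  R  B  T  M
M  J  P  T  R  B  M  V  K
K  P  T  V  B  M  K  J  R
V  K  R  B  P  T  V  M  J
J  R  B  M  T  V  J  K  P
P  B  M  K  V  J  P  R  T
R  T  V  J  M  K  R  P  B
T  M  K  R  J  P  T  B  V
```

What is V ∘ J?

T

Read row V, column J: V ∘ J = T.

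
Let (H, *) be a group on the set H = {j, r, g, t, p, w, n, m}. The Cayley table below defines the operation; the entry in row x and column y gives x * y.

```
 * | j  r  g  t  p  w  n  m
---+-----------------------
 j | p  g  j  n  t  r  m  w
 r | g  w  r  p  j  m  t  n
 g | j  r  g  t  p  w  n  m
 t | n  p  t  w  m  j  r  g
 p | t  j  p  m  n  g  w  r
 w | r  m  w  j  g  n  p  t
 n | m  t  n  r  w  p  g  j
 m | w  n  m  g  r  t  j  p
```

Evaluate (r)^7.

r^1 = r
r^2 = r * r = w
r^3 = w * r = m
r^4 = m * r = n
r^5 = n * r = t
r^6 = t * r = p
r^7 = p * r = j

j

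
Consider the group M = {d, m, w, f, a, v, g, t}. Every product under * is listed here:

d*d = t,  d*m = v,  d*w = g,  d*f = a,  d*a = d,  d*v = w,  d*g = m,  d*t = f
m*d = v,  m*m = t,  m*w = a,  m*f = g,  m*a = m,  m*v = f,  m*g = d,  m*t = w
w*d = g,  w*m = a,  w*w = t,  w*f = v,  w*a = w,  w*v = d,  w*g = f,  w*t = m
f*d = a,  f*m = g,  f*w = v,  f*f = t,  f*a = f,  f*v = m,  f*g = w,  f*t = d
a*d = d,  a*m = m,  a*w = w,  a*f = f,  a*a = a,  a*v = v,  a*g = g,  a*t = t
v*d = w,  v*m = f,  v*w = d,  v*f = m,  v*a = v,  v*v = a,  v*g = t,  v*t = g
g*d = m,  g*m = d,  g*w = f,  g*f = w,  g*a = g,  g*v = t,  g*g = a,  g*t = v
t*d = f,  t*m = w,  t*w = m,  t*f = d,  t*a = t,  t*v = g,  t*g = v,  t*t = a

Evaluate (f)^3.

f^1 = f
f^2 = f * f = t
f^3 = t * f = d

d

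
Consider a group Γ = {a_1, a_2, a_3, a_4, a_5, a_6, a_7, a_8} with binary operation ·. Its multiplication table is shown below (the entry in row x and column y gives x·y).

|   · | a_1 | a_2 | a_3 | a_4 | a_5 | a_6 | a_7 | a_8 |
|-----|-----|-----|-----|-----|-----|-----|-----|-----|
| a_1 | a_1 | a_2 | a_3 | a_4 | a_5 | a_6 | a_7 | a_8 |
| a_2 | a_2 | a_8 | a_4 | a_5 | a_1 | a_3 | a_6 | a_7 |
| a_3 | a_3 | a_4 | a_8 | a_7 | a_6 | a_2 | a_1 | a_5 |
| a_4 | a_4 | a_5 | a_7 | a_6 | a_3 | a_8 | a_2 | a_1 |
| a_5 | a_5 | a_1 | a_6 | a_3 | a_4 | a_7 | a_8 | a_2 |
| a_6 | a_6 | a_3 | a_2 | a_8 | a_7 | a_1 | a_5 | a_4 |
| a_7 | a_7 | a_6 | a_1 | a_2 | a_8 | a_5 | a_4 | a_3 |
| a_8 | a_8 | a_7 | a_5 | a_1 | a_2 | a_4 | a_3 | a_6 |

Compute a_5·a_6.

Read row a_5, column a_6: a_5·a_6 = a_7.

a_7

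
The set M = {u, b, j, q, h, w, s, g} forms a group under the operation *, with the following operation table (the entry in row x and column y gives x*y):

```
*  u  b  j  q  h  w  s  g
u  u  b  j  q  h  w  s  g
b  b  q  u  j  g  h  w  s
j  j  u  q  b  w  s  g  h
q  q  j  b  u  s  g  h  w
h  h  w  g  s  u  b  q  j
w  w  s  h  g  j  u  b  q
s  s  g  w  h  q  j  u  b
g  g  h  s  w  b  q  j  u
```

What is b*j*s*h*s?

h

b*j = u
u*s = s
s*h = q
q*s = h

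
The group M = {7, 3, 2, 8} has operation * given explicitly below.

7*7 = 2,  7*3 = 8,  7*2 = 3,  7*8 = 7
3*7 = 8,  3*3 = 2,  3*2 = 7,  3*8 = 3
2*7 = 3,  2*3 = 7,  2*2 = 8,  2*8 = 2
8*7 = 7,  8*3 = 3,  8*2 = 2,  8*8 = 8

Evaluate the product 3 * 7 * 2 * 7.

3 * 7 = 8
8 * 2 = 2
2 * 7 = 3

3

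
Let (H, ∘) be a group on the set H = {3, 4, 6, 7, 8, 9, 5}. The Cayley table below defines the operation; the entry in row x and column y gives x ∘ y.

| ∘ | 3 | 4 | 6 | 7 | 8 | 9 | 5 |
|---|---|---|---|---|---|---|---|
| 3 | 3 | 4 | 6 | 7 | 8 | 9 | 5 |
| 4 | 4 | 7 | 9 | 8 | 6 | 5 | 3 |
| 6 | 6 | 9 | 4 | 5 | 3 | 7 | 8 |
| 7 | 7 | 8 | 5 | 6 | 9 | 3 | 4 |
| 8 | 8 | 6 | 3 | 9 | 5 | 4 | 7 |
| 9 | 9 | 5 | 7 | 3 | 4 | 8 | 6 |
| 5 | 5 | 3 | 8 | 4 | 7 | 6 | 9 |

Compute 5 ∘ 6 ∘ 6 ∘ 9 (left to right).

5 ∘ 6 = 8
8 ∘ 6 = 3
3 ∘ 9 = 9

9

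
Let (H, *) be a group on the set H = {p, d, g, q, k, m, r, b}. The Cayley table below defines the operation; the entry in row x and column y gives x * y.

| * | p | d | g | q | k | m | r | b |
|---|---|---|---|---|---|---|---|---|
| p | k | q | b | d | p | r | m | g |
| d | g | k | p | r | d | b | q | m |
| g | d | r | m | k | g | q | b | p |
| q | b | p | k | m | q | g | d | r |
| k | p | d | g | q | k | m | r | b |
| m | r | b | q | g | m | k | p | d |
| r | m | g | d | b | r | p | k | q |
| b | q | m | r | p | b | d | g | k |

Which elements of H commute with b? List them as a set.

Compare row b with column b entry by entry.
m * b = d = b * m, so m commutes with b.
p * b = g but b * p = q, so p does not.
Collecting the elements that commute with b: C(b) = {b, d, k, m}.

{b, d, k, m}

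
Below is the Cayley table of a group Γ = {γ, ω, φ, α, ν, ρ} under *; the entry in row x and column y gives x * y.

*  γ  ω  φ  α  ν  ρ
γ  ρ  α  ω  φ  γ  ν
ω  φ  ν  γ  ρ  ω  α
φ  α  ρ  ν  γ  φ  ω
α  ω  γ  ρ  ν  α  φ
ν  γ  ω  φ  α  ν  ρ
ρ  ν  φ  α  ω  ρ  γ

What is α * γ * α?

α * γ = ω
ω * α = ρ

ρ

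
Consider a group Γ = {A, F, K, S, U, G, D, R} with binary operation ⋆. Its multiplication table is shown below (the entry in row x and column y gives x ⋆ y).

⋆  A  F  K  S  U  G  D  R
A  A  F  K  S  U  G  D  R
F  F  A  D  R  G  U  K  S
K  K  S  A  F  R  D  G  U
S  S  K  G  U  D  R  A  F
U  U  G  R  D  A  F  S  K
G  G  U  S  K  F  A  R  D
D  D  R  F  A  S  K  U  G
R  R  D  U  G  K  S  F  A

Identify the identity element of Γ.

The identity e satisfies e ⋆ x = x for all x, so its row in the table reproduces the column headers.
Row A reads: A, F, K, S, U, G, D, R — exactly the header order. So A is the identity.

A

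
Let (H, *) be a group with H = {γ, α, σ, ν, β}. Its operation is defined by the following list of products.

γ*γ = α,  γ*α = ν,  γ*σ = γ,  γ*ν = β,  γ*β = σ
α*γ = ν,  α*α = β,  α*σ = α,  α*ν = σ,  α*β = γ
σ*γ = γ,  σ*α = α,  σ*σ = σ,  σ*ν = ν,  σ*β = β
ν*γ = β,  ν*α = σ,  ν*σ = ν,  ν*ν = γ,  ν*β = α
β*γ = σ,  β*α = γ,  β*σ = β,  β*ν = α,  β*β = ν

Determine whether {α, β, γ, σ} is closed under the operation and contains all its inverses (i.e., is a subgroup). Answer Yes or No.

No

α * γ = ν, which is not in {α, β, γ, σ}.
The subset is not closed under *, so it is not a subgroup.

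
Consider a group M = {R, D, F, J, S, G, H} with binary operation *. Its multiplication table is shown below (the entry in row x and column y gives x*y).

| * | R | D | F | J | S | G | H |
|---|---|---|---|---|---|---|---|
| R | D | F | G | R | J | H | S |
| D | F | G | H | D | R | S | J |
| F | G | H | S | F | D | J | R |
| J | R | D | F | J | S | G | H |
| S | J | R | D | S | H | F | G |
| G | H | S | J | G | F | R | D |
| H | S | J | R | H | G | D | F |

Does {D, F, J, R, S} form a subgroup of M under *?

No

D*D = G, which is not in {D, F, J, R, S}.
The subset is not closed under *, so it is not a subgroup.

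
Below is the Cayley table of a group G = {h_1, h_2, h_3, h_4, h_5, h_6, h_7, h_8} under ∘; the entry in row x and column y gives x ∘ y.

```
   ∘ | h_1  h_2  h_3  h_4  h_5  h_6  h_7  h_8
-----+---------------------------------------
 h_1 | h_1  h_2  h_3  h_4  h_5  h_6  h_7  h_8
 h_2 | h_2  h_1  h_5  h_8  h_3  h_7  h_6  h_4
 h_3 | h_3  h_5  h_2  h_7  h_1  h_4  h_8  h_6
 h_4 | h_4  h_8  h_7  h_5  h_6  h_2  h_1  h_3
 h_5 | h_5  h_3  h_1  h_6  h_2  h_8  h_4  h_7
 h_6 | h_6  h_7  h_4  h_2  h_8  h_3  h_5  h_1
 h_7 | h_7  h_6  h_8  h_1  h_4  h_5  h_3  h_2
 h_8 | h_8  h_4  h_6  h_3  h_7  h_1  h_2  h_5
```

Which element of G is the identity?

h_1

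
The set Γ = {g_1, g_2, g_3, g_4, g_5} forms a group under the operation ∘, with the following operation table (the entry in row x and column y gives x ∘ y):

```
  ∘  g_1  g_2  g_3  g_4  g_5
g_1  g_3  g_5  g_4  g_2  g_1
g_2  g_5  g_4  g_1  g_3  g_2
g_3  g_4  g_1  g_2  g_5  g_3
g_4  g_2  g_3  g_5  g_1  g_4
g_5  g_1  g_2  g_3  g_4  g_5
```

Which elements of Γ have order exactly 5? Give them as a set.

{g_1, g_2, g_3, g_4}

Identity is g_5. Compute the order of each non-identity element by repeated multiplication:
  g_1: g_1 → g_3 → g_4 → g_2 → g_5  (order 5)
  g_2: g_2 → g_4 → g_3 → g_1 → g_5  (order 5)
  g_3: g_3 → g_2 → g_1 → g_4 → g_5  (order 5)
  g_4: g_4 → g_1 → g_2 → g_3 → g_5  (order 5)
Elements of order 5: {g_1, g_2, g_3, g_4}.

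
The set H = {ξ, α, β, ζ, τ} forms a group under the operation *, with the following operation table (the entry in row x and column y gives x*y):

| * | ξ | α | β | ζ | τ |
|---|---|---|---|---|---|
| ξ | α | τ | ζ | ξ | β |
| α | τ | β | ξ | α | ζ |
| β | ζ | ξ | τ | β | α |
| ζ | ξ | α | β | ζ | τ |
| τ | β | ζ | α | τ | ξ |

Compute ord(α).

The identity element is ζ (its row matches the header).
α^1 = α
α^2 = α*α = β
α^3 = β*α = ξ
α^4 = ξ*α = τ
α^5 = τ*α = ζ
The first power of α equal to the identity is α^5, so ord(α) = 5.

5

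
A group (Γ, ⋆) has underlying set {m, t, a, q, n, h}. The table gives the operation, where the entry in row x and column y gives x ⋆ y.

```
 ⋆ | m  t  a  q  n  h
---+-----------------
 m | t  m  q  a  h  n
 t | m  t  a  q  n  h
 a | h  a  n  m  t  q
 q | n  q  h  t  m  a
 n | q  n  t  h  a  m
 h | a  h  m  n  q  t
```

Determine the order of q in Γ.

The identity element is t (its row matches the header).
q^1 = q
q^2 = q ⋆ q = t
The first power of q equal to the identity is q^2, so ord(q) = 2.
(Structurally, Γ here is isomorphic to the symmetric group S_3.)

2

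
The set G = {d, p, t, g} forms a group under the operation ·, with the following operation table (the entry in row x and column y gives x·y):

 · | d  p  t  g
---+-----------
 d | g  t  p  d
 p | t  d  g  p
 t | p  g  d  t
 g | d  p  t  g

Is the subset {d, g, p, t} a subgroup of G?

Yes

{d, g, p, t} contains the identity g.
Checking products: every product of two elements of {d, g, p, t} (read from the table) lies in {d, g, p, t}, so the set is closed.
In a finite group, a nonempty closed subset is a subgroup. So {d, g, p, t} ≤ G.
(Structurally, G here is isomorphic to the cyclic group Z_4.)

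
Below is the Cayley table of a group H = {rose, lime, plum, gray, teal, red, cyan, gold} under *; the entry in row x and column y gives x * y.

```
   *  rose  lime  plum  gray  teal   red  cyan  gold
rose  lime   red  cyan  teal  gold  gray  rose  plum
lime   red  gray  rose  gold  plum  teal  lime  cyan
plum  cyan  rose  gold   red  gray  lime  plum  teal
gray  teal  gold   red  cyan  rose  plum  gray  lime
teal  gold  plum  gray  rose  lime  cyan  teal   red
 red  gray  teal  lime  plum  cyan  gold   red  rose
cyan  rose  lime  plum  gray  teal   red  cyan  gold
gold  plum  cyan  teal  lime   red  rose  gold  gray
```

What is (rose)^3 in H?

rose^1 = rose
rose^2 = rose * rose = lime
rose^3 = lime * rose = red
(Structurally, H here is isomorphic to the cyclic group Z_8.)

red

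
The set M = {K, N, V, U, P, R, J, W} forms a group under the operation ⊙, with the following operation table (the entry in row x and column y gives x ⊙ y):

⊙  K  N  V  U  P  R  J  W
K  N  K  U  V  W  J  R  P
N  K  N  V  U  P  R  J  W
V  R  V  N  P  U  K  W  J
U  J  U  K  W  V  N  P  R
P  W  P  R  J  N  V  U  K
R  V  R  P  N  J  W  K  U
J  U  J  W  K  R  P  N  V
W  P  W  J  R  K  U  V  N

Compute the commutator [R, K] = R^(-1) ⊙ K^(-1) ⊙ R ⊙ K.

Identity is N; from the table R^(-1) = U and K^(-1) = K.
U ⊙ K = J
J ⊙ R = P
P ⊙ K = W

W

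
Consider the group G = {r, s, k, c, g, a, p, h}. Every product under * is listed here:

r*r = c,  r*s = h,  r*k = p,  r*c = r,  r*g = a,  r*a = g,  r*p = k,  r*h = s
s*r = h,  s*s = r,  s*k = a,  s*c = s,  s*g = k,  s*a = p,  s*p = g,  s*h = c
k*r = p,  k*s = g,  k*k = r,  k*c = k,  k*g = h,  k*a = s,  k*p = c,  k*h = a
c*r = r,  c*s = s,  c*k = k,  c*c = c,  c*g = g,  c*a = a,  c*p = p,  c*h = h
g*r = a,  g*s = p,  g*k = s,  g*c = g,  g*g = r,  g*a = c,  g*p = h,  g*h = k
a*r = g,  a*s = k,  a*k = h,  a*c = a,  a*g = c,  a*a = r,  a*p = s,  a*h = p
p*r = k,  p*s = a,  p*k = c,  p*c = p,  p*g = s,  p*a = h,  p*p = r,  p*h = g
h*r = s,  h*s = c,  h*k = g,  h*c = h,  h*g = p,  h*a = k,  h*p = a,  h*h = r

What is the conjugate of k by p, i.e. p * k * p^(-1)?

The identity is c. In row p, the entry c sits in column k, so p^(-1) = k.
p * k = c
c * k = k

k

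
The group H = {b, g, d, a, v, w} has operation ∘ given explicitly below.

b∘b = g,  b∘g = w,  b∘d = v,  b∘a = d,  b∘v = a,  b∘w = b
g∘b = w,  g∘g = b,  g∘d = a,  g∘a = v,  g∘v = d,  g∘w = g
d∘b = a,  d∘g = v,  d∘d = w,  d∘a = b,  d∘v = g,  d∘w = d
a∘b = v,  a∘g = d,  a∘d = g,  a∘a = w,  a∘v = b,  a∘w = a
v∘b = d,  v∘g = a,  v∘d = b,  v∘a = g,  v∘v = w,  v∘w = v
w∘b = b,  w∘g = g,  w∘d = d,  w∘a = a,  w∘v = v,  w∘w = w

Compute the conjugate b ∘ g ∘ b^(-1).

The identity is w. In row b, the entry w sits in column g, so b^(-1) = g.
b ∘ g = w
w ∘ g = g

g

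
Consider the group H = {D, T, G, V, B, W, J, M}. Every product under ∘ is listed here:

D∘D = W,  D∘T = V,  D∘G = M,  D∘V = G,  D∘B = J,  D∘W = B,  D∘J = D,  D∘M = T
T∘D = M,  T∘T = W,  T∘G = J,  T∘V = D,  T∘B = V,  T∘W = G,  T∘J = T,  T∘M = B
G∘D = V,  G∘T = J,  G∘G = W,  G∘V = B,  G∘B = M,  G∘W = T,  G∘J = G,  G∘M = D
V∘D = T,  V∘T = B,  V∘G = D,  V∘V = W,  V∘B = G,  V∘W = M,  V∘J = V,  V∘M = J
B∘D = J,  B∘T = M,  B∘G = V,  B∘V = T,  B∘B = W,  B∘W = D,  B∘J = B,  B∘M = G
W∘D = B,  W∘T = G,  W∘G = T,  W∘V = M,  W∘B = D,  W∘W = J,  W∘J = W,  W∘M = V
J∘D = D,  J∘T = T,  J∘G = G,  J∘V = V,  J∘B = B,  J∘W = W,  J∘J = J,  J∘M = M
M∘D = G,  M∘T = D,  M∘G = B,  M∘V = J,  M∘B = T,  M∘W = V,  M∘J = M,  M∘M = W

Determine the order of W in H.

The identity element is J (its row matches the header).
W^1 = W
W^2 = W ∘ W = J
The first power of W equal to the identity is W^2, so ord(W) = 2.

2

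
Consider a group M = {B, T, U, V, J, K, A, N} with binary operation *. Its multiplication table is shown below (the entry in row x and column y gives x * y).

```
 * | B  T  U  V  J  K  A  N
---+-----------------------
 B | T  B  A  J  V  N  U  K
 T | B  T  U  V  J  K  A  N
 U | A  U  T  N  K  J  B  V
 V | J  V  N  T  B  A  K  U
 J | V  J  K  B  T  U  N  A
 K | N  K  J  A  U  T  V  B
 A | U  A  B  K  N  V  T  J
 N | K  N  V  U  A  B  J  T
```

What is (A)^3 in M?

A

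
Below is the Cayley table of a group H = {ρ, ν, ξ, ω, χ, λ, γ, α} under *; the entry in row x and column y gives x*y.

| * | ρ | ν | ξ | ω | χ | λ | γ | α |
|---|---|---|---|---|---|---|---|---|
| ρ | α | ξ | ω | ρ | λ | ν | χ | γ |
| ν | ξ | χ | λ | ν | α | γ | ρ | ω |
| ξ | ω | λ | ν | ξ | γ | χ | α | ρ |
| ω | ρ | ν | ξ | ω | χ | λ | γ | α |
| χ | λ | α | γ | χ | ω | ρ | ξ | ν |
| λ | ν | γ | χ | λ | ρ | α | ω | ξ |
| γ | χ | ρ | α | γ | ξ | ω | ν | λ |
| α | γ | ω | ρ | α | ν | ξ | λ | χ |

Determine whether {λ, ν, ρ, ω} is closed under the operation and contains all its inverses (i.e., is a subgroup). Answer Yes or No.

No

λ*λ = α, which is not in {λ, ν, ρ, ω}.
The subset is not closed under *, so it is not a subgroup.
(Structurally, H here is isomorphic to the cyclic group Z_8.)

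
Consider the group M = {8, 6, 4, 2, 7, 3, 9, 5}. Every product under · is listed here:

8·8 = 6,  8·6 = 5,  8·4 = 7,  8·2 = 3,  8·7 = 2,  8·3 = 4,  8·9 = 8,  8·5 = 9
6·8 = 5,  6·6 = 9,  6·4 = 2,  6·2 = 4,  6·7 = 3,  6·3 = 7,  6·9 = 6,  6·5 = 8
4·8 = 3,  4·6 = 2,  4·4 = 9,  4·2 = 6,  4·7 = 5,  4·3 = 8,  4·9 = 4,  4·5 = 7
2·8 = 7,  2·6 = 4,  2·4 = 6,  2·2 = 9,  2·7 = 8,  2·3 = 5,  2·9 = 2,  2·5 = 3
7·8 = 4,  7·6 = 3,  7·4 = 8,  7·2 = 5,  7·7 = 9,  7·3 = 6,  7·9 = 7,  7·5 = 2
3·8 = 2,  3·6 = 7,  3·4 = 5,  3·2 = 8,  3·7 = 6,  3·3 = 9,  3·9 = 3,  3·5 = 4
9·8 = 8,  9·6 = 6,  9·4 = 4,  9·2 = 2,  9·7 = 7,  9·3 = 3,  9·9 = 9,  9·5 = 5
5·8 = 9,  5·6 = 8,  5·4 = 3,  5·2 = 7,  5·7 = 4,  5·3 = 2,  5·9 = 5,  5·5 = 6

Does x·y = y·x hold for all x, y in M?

8·2 = 3 but 2·8 = 7.
Since 8 and 2 do not commute, M is not abelian.

No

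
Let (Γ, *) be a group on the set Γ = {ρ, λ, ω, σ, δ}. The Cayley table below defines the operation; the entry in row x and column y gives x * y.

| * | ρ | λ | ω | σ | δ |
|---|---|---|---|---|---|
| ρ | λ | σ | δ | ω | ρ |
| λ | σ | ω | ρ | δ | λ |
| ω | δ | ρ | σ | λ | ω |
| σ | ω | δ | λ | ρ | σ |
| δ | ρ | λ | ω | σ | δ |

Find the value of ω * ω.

σ

Read row ω, column ω: ω * ω = σ.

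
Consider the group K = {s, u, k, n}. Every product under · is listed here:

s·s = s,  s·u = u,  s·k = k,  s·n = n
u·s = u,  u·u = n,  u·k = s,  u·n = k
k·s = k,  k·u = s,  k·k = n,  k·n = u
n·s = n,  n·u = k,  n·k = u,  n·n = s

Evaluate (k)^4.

s

k^1 = k
k^2 = k·k = n
k^3 = n·k = u
k^4 = u·k = s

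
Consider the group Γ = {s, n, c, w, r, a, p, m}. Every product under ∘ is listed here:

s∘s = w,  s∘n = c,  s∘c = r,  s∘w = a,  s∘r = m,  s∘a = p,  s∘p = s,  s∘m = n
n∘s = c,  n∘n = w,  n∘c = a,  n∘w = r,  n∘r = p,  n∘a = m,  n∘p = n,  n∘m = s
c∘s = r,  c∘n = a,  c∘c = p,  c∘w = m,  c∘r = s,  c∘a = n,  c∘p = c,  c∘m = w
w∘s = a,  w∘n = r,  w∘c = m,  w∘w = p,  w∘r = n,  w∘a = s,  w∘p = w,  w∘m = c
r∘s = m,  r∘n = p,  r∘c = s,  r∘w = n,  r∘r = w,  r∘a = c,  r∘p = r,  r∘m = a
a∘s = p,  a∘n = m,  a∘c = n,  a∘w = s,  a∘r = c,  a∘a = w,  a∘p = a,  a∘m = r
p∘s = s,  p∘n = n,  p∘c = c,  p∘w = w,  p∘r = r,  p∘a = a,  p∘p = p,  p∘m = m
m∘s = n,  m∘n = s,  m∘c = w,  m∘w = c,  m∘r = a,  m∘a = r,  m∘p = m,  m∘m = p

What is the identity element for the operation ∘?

p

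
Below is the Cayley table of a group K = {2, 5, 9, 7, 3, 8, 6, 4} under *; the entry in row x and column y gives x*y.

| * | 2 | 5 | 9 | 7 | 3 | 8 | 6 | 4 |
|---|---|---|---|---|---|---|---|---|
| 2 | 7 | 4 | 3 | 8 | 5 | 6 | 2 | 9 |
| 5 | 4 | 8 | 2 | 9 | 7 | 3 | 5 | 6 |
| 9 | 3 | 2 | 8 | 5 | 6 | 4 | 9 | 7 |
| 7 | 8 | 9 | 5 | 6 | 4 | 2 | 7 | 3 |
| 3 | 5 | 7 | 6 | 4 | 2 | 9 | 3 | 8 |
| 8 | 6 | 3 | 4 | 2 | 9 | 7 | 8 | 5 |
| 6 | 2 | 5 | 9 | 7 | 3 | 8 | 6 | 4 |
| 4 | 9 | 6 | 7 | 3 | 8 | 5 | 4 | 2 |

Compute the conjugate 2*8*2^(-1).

8

The identity is 6. In row 2, the entry 6 sits in column 8, so 2^(-1) = 8.
2*8 = 6
6*8 = 8
(Structurally, K here is isomorphic to the cyclic group Z_8.)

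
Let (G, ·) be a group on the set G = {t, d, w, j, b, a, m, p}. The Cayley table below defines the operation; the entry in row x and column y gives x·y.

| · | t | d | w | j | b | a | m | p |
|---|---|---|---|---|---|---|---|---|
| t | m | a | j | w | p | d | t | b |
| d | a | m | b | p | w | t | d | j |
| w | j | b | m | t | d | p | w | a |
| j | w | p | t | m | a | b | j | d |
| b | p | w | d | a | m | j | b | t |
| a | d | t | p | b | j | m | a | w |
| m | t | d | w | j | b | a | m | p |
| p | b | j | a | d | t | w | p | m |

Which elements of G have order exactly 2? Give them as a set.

{a, b, d, j, p, t, w}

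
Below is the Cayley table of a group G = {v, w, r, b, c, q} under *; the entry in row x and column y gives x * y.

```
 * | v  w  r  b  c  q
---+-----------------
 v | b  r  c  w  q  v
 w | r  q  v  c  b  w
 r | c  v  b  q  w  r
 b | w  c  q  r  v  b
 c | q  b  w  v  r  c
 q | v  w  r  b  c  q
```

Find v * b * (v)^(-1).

The identity is q. In row v, the entry q sits in column c, so v^(-1) = c.
v * b = w
w * c = b

b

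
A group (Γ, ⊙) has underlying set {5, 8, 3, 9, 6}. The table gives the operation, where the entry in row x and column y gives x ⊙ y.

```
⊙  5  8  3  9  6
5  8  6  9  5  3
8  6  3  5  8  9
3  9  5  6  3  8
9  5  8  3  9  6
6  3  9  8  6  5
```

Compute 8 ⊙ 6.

Read row 8, column 6: 8 ⊙ 6 = 9.
(Structurally, Γ here is isomorphic to the cyclic group Z_5.)

9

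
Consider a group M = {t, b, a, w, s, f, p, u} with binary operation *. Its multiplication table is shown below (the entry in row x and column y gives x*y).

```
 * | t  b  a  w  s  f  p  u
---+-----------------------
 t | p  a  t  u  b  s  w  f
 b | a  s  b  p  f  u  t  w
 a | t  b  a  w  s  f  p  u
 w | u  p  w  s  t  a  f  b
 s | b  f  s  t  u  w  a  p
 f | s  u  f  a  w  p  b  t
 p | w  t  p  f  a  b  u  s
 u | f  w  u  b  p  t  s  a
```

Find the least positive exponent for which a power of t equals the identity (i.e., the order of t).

The identity element is a (its row matches the header).
t^1 = t
t^2 = t*t = p
t^3 = p*t = w
t^4 = w*t = u
t^5 = u*t = f
t^6 = f*t = s
t^7 = s*t = b
t^8 = b*t = a
The first power of t equal to the identity is t^8, so ord(t) = 8.
(Structurally, M here is isomorphic to the cyclic group Z_8.)

8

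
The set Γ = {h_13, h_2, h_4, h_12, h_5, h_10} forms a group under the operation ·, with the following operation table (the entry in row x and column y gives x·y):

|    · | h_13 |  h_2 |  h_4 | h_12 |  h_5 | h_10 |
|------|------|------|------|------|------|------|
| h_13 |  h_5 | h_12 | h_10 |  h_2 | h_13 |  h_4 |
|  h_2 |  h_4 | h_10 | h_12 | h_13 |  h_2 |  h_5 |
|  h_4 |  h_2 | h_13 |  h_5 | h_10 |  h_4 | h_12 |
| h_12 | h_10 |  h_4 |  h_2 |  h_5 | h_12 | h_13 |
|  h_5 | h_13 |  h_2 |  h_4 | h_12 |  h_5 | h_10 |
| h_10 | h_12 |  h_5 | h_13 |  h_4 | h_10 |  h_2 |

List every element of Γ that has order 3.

Identity is h_5. Compute the order of each non-identity element by repeated multiplication:
  h_13: h_13 → h_5  (order 2)
  h_2: h_2 → h_10 → h_5  (order 3)
  h_4: h_4 → h_5  (order 2)
  h_12: h_12 → h_5  (order 2)
  h_10: h_10 → h_2 → h_5  (order 3)
Elements of order 3: {h_10, h_2}.

{h_10, h_2}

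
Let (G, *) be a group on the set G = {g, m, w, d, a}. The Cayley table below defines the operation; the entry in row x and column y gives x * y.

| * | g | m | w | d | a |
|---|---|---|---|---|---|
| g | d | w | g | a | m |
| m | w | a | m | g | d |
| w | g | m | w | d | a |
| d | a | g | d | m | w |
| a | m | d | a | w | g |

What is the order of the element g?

5

The identity element is w (its row matches the header).
g^1 = g
g^2 = g * g = d
g^3 = d * g = a
g^4 = a * g = m
g^5 = m * g = w
The first power of g equal to the identity is g^5, so ord(g) = 5.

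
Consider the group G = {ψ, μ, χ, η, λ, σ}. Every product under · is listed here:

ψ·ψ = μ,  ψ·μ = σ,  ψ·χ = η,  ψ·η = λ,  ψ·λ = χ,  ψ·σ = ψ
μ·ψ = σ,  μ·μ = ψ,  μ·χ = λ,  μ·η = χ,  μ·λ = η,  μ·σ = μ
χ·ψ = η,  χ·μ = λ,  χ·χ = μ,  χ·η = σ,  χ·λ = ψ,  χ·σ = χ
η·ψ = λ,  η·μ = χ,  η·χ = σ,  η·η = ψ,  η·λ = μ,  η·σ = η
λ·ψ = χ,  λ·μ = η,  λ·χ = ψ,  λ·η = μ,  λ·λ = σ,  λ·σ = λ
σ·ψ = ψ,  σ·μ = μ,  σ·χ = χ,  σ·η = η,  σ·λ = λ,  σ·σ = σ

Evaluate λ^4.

σ

λ^1 = λ
λ^2 = λ·λ = σ
λ^3 = σ·λ = λ
λ^4 = λ·λ = σ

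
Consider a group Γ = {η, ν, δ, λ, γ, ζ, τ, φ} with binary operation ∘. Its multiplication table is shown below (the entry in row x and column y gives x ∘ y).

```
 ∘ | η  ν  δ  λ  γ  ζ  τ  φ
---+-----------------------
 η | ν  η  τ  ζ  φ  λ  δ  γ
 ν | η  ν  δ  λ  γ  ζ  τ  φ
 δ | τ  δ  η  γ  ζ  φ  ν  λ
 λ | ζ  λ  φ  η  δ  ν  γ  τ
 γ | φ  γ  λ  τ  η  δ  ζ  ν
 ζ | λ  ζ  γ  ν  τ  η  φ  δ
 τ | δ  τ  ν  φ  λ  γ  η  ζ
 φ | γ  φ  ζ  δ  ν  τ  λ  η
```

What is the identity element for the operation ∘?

The identity e satisfies e ∘ x = x for all x, so its row in the table reproduces the column headers.
Row ν reads: η, ν, δ, λ, γ, ζ, τ, φ — exactly the header order. So ν is the identity.

ν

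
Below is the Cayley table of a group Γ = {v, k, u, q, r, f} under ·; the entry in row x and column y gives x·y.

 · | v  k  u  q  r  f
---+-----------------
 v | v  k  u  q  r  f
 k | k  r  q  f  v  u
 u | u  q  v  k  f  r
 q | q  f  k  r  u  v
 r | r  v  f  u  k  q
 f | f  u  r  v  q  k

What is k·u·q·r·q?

k·u = q
q·q = r
r·r = k
k·q = f

f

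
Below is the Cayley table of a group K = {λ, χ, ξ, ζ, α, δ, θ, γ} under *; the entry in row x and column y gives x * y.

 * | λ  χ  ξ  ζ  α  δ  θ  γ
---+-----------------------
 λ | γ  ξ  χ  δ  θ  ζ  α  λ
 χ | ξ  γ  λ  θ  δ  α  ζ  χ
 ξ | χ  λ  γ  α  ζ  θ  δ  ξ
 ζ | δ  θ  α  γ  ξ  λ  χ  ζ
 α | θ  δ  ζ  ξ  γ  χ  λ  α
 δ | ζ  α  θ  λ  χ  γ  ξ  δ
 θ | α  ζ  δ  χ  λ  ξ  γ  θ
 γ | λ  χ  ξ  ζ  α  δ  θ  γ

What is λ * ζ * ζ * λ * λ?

λ * ζ = δ
δ * ζ = λ
λ * λ = γ
γ * λ = λ

λ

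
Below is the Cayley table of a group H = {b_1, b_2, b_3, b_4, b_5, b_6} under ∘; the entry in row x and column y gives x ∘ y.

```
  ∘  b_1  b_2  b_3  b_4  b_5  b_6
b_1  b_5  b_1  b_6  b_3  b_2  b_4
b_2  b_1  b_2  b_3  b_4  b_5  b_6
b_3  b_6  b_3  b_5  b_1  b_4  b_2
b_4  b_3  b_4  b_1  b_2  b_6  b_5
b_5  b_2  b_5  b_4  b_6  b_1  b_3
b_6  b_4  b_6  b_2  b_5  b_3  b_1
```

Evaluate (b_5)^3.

b_2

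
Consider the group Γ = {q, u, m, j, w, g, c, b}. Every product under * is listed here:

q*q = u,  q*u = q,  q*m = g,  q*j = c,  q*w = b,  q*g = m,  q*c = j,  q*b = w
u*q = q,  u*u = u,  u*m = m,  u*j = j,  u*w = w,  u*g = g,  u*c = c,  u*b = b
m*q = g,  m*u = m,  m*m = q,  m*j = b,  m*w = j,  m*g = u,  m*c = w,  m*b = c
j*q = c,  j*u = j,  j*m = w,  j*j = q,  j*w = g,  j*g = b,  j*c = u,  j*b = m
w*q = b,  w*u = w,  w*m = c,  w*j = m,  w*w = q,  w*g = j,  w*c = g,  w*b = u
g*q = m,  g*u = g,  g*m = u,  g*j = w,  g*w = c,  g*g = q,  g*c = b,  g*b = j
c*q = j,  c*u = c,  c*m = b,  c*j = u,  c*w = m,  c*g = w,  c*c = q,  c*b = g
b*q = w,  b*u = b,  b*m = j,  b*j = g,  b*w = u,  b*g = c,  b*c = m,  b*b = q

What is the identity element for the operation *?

u

The identity e satisfies e*x = x for all x, so its row in the table reproduces the column headers.
Row u reads: q, u, m, j, w, g, c, b — exactly the header order. So u is the identity.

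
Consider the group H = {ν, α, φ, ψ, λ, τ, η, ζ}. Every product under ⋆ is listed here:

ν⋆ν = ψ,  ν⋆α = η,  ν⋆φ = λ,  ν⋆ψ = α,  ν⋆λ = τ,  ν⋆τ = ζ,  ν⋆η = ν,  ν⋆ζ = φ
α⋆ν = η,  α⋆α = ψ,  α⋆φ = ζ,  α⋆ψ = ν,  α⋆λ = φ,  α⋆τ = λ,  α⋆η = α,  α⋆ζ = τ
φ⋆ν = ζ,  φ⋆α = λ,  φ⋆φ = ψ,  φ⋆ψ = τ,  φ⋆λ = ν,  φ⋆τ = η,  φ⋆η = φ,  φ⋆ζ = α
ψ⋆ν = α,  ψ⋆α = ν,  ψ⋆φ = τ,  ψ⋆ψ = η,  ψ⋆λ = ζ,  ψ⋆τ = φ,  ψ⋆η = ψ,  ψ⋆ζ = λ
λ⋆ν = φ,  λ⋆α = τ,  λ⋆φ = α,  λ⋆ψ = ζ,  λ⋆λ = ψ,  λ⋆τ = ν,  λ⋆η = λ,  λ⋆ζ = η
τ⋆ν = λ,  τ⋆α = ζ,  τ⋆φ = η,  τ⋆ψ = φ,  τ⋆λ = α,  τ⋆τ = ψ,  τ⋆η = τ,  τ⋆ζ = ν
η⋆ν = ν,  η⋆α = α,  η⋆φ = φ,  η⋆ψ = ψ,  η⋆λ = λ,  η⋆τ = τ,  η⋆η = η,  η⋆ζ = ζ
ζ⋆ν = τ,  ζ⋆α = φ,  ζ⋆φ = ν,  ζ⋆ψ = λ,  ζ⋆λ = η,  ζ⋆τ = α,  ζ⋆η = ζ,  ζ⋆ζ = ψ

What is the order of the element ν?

The identity element is η (its row matches the header).
ν^1 = ν
ν^2 = ν ⋆ ν = ψ
ν^3 = ψ ⋆ ν = α
ν^4 = α ⋆ ν = η
The first power of ν equal to the identity is ν^4, so ord(ν) = 4.

4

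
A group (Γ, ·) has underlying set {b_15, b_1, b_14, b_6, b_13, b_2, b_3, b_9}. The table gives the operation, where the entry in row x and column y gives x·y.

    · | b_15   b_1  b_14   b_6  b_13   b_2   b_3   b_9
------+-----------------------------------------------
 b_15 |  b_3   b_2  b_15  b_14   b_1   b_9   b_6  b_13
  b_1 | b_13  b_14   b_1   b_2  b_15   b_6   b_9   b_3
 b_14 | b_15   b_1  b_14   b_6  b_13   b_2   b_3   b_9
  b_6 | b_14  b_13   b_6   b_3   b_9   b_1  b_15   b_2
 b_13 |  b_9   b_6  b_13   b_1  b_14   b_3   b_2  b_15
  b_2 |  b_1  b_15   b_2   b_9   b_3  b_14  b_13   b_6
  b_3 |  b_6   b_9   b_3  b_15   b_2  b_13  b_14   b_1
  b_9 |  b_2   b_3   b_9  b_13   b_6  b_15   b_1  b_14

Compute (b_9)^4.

b_9^1 = b_9
b_9^2 = b_9·b_9 = b_14
b_9^3 = b_14·b_9 = b_9
b_9^4 = b_9·b_9 = b_14

b_14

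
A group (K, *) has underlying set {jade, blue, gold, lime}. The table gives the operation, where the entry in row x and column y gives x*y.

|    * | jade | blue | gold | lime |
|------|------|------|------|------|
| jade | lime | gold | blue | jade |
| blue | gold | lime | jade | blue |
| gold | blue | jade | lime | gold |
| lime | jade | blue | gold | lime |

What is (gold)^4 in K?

lime

gold^1 = gold
gold^2 = gold*gold = lime
gold^3 = lime*gold = gold
gold^4 = gold*gold = lime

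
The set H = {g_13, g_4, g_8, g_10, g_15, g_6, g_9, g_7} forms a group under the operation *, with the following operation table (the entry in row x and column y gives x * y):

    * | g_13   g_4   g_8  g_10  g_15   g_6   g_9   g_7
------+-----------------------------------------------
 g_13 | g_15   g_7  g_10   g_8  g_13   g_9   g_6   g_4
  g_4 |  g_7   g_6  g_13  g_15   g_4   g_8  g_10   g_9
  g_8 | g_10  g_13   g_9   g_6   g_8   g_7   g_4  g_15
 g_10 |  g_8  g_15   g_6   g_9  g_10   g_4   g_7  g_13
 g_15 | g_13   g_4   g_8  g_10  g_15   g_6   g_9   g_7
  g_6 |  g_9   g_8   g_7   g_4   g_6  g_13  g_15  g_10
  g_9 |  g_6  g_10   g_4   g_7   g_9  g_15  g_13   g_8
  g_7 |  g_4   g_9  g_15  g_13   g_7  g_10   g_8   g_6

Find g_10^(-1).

First locate the identity: row g_15 matches the header, so g_15 is the identity.
Scan row g_10 for g_15: g_10 * g_4 = g_15. Hence g_10^(-1) = g_4.

g_4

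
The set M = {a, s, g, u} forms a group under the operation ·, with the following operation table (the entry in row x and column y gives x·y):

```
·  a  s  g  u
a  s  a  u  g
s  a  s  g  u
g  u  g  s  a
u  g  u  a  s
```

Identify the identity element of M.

s

The identity e satisfies e·x = x for all x, so its row in the table reproduces the column headers.
Row s reads: a, s, g, u — exactly the header order. So s is the identity.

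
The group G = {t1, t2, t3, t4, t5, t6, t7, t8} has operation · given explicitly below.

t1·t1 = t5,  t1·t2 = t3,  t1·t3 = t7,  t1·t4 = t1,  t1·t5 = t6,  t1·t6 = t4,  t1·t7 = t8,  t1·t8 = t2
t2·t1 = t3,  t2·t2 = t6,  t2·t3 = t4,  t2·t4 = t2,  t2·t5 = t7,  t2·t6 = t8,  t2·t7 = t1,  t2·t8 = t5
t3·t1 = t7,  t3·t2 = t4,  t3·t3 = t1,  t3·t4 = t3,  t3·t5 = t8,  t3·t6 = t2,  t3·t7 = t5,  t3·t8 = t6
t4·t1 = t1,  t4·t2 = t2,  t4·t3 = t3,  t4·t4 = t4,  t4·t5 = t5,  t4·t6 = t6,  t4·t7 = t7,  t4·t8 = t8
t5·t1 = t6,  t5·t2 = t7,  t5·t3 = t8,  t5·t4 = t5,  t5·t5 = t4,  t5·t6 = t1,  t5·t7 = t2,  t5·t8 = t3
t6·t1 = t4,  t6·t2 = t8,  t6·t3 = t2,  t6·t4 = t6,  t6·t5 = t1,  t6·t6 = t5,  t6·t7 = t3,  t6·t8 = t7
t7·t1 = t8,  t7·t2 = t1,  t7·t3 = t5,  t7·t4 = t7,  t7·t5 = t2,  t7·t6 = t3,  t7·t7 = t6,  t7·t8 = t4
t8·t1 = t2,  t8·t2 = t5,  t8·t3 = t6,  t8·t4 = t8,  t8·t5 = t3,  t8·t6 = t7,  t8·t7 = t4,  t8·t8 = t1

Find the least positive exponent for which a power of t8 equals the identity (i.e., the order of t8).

The identity element is t4 (its row matches the header).
t8^1 = t8
t8^2 = t8·t8 = t1
t8^3 = t1·t8 = t2
t8^4 = t2·t8 = t5
t8^5 = t5·t8 = t3
t8^6 = t3·t8 = t6
t8^7 = t6·t8 = t7
t8^8 = t7·t8 = t4
The first power of t8 equal to the identity is t8^8, so ord(t8) = 8.
(Structurally, G here is isomorphic to the cyclic group Z_8.)

8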